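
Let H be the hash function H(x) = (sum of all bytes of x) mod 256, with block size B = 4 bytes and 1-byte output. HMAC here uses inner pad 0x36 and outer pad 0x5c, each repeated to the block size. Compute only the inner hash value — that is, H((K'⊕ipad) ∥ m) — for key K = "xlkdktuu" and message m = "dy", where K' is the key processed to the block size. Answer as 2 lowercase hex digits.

Key "xlkdktuu" = 78 6c 6b 64 6b 74 75 75 is 8 bytes > B = 4, so hash it first: H(key) = 7c, then zero-pad to 4 bytes: K' = 7c 00 00 00.
K' ⊕ ipad = 4a 36 36 36.
Inner input = 4a 36 36 36 ∥ 64 79.
Inner hash: sum = 74+54+54+54+100+121 = 457; mod 256 = 201 → c9.

c9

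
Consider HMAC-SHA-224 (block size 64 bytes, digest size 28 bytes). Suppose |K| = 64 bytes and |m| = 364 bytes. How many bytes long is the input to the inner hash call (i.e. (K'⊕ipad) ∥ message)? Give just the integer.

Key is 64 ≤ 64 bytes, zero-padded: |K'| = 64.
Inner input = (K'⊕ipad) ∥ m → 64 + 364 = 428 bytes.

428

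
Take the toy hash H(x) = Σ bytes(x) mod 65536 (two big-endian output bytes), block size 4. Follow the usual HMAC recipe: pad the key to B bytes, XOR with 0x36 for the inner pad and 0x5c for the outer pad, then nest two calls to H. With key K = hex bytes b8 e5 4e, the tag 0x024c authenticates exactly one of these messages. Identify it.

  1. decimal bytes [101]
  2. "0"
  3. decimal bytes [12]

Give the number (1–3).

2

Key hex bytes b8 e5 4e is 3 bytes ≤ B = 4; zero-pad to 4 bytes: K' = b8 e5 4e 00.
K' ⊕ ipad = 8e d3 78 36; K' ⊕ opad = e4 b9 12 5c.
m1: inner = H(8e d3 78 36 65) = 02 74; tag = H(e4 b9 12 5c 02 74) = 0281
m2: inner = H(8e d3 78 36 30) = 02 3f; tag = H(e4 b9 12 5c 02 3f) = 024c ← matches
m3: inner = H(8e d3 78 36 0c) = 02 1b; tag = H(e4 b9 12 5c 02 1b) = 0228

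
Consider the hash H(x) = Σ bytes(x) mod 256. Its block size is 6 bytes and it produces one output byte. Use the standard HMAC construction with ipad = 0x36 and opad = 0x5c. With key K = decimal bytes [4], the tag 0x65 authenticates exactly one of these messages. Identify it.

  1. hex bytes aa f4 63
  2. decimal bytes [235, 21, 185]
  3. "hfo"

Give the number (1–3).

1

Key decimal bytes [4] = 04 is 1 byte ≤ B = 6; zero-pad to 6 bytes: K' = 04 00 00 00 00 00.
K' ⊕ ipad = 32 36 36 36 36 36; K' ⊕ opad = 58 5c 5c 5c 5c 5c.
m1: inner = H(32 36 36 36 36 36 aa f4 63) = 41; tag = H(58 5c 5c 5c 5c 5c 41) = 65 ← matches
m2: inner = H(32 36 36 36 36 36 eb 15 b9) = f9; tag = H(58 5c 5c 5c 5c 5c f9) = 1d
m3: inner = H(32 36 36 36 36 36 68 66 6f) = 7d; tag = H(58 5c 5c 5c 5c 5c 7d) = a1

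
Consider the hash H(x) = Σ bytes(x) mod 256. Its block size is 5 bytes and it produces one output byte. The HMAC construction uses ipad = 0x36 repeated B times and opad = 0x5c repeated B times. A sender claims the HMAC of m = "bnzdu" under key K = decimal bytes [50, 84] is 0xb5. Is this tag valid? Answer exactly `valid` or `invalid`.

valid

Key decimal bytes [50, 84] = 32 54 is 2 bytes ≤ B = 5; zero-pad to 5 bytes: K' = 32 54 00 00 00.
K' ⊕ ipad = 04 62 36 36 36; K' ⊕ opad = 6e 08 5c 5c 5c.
Inner hash: sum = 4+98+54+54+54+98+110+122+100+117 = 811; mod 256 = 43 → 2b.
Outer hash (recomputed tag): sum = 110+8+92+92+92+43 = 437; mod 256 = 181 → b5.
Recomputed tag = b5; claimed = b5 → match.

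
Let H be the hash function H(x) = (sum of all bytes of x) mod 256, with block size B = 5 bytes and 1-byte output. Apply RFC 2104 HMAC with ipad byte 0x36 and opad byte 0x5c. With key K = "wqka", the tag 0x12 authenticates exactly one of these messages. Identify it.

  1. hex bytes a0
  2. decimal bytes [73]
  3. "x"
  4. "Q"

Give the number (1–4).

Key "wqka" = 77 71 6b 61 is 4 bytes ≤ B = 5; zero-pad to 5 bytes: K' = 77 71 6b 61 00.
K' ⊕ ipad = 41 47 5d 57 36; K' ⊕ opad = 2b 2d 37 3d 5c.
m1: inner = H(41 47 5d 57 36 a0) = 12; tag = H(2b 2d 37 3d 5c 12) = 3a
m2: inner = H(41 47 5d 57 36 49) = bb; tag = H(2b 2d 37 3d 5c bb) = e3
m3: inner = H(41 47 5d 57 36 78) = ea; tag = H(2b 2d 37 3d 5c ea) = 12 ← matches
m4: inner = H(41 47 5d 57 36 51) = c3; tag = H(2b 2d 37 3d 5c c3) = eb

3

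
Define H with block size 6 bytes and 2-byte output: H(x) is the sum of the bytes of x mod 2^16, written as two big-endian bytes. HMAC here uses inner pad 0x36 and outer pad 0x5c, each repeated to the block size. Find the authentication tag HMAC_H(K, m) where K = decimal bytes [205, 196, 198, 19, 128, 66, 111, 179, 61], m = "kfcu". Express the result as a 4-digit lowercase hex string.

0312

Key decimal bytes [205, 196, 198, 19, 128, 66, 111, 179, 61] = cd c4 c6 13 80 42 6f b3 3d is 9 bytes > B = 6, so hash it first: H(key) = 04 8b, then zero-pad to 6 bytes: K' = 04 8b 00 00 00 00.
K' ⊕ ipad = 32 bd 36 36 36 36.  K' ⊕ opad = 58 d7 5c 5c 5c 5c.
Inner input = (K'⊕ipad) ∥ m = 32 bd 36 36 36 36 ∥ 6b 66 63 75.
Inner hash: sum = 50+189+54+54+54+54+107+102+99+117 = 880 → 03 70.
Outer input = (K'⊕opad) ∥ inner = 58 d7 5c 5c 5c 5c ∥ 03 70.
Outer hash (tag): sum = 88+215+92+92+92+92+3+112 = 786 → 03 12.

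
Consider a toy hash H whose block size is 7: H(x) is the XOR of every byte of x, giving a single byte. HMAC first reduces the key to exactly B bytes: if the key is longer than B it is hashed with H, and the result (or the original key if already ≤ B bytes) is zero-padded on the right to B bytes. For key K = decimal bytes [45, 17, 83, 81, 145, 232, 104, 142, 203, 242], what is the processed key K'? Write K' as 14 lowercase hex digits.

|K| = 10 > B = 7, so first hash the key.
H(K): XOR 2d⊕11⊕53⊕51⊕91⊕e8⊕68⊕8e⊕cb⊕f2 = 98.
Zero-pad H(K) = 98 to 7 bytes: K' = 98 00 00 00 00 00 00.

98000000000000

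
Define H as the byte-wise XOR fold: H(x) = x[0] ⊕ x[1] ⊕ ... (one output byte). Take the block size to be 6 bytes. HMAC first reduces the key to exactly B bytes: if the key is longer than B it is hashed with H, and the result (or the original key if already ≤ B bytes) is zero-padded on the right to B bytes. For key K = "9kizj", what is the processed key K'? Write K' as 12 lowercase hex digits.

Key "9kizj" = 39 6b 69 7a 6a is 5 bytes ≤ B = 6; zero-pad to 6 bytes: K' = 39 6b 69 7a 6a 00.

396b697a6a00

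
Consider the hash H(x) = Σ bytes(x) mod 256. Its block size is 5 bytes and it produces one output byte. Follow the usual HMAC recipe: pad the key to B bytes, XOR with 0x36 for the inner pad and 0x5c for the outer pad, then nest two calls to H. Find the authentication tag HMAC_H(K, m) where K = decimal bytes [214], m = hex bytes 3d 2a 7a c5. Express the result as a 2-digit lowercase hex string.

Key decimal bytes [214] = d6 is 1 byte ≤ B = 5; zero-pad to 5 bytes: K' = d6 00 00 00 00.
K' ⊕ ipad = e0 36 36 36 36.  K' ⊕ opad = 8a 5c 5c 5c 5c.
Inner input = (K'⊕ipad) ∥ m = e0 36 36 36 36 ∥ 3d 2a 7a c5.
Inner hash: sum = 224+54+54+54+54+61+42+122+197 = 862; mod 256 = 94 → 5e.
Outer input = (K'⊕opad) ∥ inner = 8a 5c 5c 5c 5c ∥ 5e.
Outer hash (tag): sum = 138+92+92+92+92+94 = 600; mod 256 = 88 → 58.

58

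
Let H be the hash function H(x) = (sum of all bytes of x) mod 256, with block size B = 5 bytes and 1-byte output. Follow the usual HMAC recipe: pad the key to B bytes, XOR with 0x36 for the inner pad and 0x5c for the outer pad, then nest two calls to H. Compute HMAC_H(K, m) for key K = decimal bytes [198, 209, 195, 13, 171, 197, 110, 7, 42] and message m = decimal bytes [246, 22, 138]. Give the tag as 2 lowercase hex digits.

Key decimal bytes [198, 209, 195, 13, 171, 197, 110, 7, 42] = c6 d1 c3 0d ab c5 6e 07 2a is 9 bytes > B = 5, so hash it first: H(key) = 76, then zero-pad to 5 bytes: K' = 76 00 00 00 00.
K' ⊕ ipad = 40 36 36 36 36.  K' ⊕ opad = 2a 5c 5c 5c 5c.
Inner input = (K'⊕ipad) ∥ m = 40 36 36 36 36 ∥ f6 16 8a.
Inner hash: sum = 64+54+54+54+54+246+22+138 = 686; mod 256 = 174 → ae.
Outer input = (K'⊕opad) ∥ inner = 2a 5c 5c 5c 5c ∥ ae.
Outer hash (tag): sum = 42+92+92+92+92+174 = 584; mod 256 = 72 → 48.

48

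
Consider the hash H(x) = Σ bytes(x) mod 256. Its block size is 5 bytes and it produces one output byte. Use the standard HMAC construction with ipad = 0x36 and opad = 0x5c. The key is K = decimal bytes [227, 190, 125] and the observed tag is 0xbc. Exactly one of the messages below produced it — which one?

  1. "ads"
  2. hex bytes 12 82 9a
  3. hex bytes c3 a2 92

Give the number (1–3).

2

Key decimal bytes [227, 190, 125] = e3 be 7d is 3 bytes ≤ B = 5; zero-pad to 5 bytes: K' = e3 be 7d 00 00.
K' ⊕ ipad = d5 88 4b 36 36; K' ⊕ opad = bf e2 21 5c 5c.
m1: inner = H(d5 88 4b 36 36 61 64 73) = 4c; tag = H(bf e2 21 5c 5c 4c) = c6
m2: inner = H(d5 88 4b 36 36 12 82 9a) = 42; tag = H(bf e2 21 5c 5c 42) = bc ← matches
m3: inner = H(d5 88 4b 36 36 c3 a2 92) = 0b; tag = H(bf e2 21 5c 5c 0b) = 85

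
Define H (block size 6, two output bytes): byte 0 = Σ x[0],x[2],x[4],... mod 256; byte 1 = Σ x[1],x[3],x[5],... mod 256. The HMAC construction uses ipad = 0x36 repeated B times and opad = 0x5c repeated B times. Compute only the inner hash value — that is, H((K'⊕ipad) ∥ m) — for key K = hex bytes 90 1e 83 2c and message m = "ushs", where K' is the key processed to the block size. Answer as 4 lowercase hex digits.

Key hex bytes 90 1e 83 2c is 4 bytes ≤ B = 6; zero-pad to 6 bytes: K' = 90 1e 83 2c 00 00.
K' ⊕ ipad = a6 28 b5 1a 36 36.
Inner input = a6 28 b5 1a 36 36 ∥ 75 73 68 73.
Inner hash: even-index sum = 622 mod 256 = 110; odd-index sum = 350 mod 256 = 94 → 6e 5e.

6e5e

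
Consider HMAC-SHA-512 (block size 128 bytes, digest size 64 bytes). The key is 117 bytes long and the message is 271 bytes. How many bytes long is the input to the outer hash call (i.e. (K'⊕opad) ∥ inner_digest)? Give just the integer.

192

Key is 117 ≤ 128 bytes, zero-padded: |K'| = 128.
Outer input = (K'⊕opad) ∥ H(inner) → 128 + 64 = 192 bytes.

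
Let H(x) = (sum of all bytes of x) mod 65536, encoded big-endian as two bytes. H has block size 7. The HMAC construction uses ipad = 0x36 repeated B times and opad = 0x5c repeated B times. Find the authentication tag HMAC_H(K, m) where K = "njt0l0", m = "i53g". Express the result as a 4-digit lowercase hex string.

02c0

Key "njt0l0" = 6e 6a 74 30 6c 30 is 6 bytes ≤ B = 7; zero-pad to 7 bytes: K' = 6e 6a 74 30 6c 30 00.
K' ⊕ ipad = 58 5c 42 06 5a 06 36.  K' ⊕ opad = 32 36 28 6c 30 6c 5c.
Inner input = (K'⊕ipad) ∥ m = 58 5c 42 06 5a 06 36 ∥ 69 35 33 67.
Inner hash: sum = 88+92+66+6+90+6+54+105+53+51+103 = 714 → 02 ca.
Outer input = (K'⊕opad) ∥ inner = 32 36 28 6c 30 6c 5c ∥ 02 ca.
Outer hash (tag): sum = 50+54+40+108+48+108+92+2+202 = 704 → 02 c0.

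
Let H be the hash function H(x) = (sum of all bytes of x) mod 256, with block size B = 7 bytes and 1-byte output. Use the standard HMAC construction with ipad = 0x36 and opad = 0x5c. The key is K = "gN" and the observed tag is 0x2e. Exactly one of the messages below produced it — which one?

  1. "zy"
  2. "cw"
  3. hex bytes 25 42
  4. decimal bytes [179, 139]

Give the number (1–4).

Key "gN" = 67 4e is 2 bytes ≤ B = 7; zero-pad to 7 bytes: K' = 67 4e 00 00 00 00 00.
K' ⊕ ipad = 51 78 36 36 36 36 36; K' ⊕ opad = 3b 12 5c 5c 5c 5c 5c.
m1: inner = H(51 78 36 36 36 36 36 7a 79) = ca; tag = H(3b 12 5c 5c 5c 5c 5c ca) = e3
m2: inner = H(51 78 36 36 36 36 36 63 77) = b1; tag = H(3b 12 5c 5c 5c 5c 5c b1) = ca
m3: inner = H(51 78 36 36 36 36 36 25 42) = 3e; tag = H(3b 12 5c 5c 5c 5c 5c 3e) = 57
m4: inner = H(51 78 36 36 36 36 36 b3 8b) = 15; tag = H(3b 12 5c 5c 5c 5c 5c 15) = 2e ← matches

4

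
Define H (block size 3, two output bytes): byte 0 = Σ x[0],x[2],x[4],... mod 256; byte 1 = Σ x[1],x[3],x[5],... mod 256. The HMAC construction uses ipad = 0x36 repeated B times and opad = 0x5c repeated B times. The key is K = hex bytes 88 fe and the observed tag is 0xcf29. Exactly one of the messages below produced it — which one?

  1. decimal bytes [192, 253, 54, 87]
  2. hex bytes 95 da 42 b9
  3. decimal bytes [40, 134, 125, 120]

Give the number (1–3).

Key hex bytes 88 fe is 2 bytes ≤ B = 3; zero-pad to 3 bytes: K' = 88 fe 00.
K' ⊕ ipad = be c8 36; K' ⊕ opad = d4 a2 5c.
m1: inner = H(be c8 36 c0 fd 36 57) = 48 be; tag = H(d4 a2 5c 48 be) = eeea
m2: inner = H(be c8 36 95 da 42 b9) = 87 9f; tag = H(d4 a2 5c 87 9f) = cf29 ← matches
m3: inner = H(be c8 36 28 86 7d 78) = f2 6d; tag = H(d4 a2 5c f2 6d) = 9d94

2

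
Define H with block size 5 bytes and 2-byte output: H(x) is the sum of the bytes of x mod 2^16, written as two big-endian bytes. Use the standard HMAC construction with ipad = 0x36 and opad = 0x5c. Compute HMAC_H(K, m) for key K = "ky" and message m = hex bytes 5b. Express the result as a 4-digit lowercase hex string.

021a

Key "ky" = 6b 79 is 2 bytes ≤ B = 5; zero-pad to 5 bytes: K' = 6b 79 00 00 00.
K' ⊕ ipad = 5d 4f 36 36 36.  K' ⊕ opad = 37 25 5c 5c 5c.
Inner input = (K'⊕ipad) ∥ m = 5d 4f 36 36 36 ∥ 5b.
Inner hash: sum = 93+79+54+54+54+91 = 425 → 01 a9.
Outer input = (K'⊕opad) ∥ inner = 37 25 5c 5c 5c ∥ 01 a9.
Outer hash (tag): sum = 55+37+92+92+92+1+169 = 538 → 02 1a.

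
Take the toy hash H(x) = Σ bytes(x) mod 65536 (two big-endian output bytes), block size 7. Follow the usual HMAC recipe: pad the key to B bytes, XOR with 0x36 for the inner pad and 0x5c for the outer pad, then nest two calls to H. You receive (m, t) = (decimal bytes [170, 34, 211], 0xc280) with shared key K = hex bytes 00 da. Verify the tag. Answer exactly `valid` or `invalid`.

Key hex bytes 00 da is 2 bytes ≤ B = 7; zero-pad to 7 bytes: K' = 00 da 00 00 00 00 00.
K' ⊕ ipad = 36 ec 36 36 36 36 36; K' ⊕ opad = 5c 86 5c 5c 5c 5c 5c.
Inner hash: sum = 54+236+54+54+54+54+54+170+34+211 = 975 → 03 cf.
Outer hash (recomputed tag): sum = 92+134+92+92+92+92+92+3+207 = 896 → 03 80.
Recomputed tag = 0380; claimed = c280 → mismatch.

invalid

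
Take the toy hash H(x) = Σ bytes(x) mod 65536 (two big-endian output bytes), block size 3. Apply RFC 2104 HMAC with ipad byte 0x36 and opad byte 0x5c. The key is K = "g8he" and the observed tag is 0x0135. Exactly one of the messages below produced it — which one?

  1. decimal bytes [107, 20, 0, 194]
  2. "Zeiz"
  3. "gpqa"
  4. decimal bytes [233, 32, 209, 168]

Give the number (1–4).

4

Key "g8he" = 67 38 68 65 is 4 bytes > B = 3, so hash it first: H(key) = 01 6c, then zero-pad to 3 bytes: K' = 01 6c 00.
K' ⊕ ipad = 37 5a 36; K' ⊕ opad = 5d 30 5c.
m1: inner = H(37 5a 36 6b 14 00 c2) = 02 08; tag = H(5d 30 5c 02 08) = 00f3
m2: inner = H(37 5a 36 5a 65 69 7a) = 02 69; tag = H(5d 30 5c 02 69) = 0154
m3: inner = H(37 5a 36 67 70 71 61) = 02 70; tag = H(5d 30 5c 02 70) = 015b
m4: inner = H(37 5a 36 e9 20 d1 a8) = 03 49; tag = H(5d 30 5c 03 49) = 0135 ← matches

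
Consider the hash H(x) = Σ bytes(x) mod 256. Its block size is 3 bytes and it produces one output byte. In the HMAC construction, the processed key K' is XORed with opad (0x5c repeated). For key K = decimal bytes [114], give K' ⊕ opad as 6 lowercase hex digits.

Key decimal bytes [114] = 72 is 1 byte ≤ B = 3; zero-pad to 3 bytes: K' = 72 00 00.
XOR each byte with 0x5c: 72⊕5c=2e, 00⊕5c=5c, 00⊕5c=5c.

2e5c5c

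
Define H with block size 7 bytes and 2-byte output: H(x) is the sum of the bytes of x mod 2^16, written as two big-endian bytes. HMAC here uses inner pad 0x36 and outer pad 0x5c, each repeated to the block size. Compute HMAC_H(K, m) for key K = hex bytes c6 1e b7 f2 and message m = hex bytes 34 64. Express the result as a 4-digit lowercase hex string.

Key hex bytes c6 1e b7 f2 is 4 bytes ≤ B = 7; zero-pad to 7 bytes: K' = c6 1e b7 f2 00 00 00.
K' ⊕ ipad = f0 28 81 c4 36 36 36.  K' ⊕ opad = 9a 42 eb ae 5c 5c 5c.
Inner input = (K'⊕ipad) ∥ m = f0 28 81 c4 36 36 36 ∥ 34 64.
Inner hash: sum = 240+40+129+196+54+54+54+52+100 = 919 → 03 97.
Outer input = (K'⊕opad) ∥ inner = 9a 42 eb ae 5c 5c 5c ∥ 03 97.
Outer hash (tag): sum = 154+66+235+174+92+92+92+3+151 = 1059 → 04 23.

0423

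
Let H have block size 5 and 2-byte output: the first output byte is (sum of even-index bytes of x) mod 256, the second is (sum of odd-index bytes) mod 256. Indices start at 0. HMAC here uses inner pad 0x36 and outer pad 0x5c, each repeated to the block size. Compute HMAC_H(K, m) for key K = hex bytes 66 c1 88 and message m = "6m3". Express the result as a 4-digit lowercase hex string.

Key hex bytes 66 c1 88 is 3 bytes ≤ B = 5; zero-pad to 5 bytes: K' = 66 c1 88 00 00.
K' ⊕ ipad = 50 f7 be 36 36.  K' ⊕ opad = 3a 9d d4 5c 5c.
Inner input = (K'⊕ipad) ∥ m = 50 f7 be 36 36 ∥ 36 6d 33.
Inner hash: even-index sum = 433 mod 256 = 177; odd-index sum = 406 mod 256 = 150 → b1 96.
Outer input = (K'⊕opad) ∥ inner = 3a 9d d4 5c 5c ∥ b1 96.
Outer hash (tag): even-index sum = 512 mod 256 = 0; odd-index sum = 426 mod 256 = 170 → 00 aa.

00aa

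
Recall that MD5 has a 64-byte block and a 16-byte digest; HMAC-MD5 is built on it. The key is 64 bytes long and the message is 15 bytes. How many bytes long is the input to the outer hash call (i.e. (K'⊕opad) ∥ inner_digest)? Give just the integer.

Key is 64 ≤ 64 bytes, zero-padded: |K'| = 64.
Outer input = (K'⊕opad) ∥ H(inner) → 64 + 16 = 80 bytes.

80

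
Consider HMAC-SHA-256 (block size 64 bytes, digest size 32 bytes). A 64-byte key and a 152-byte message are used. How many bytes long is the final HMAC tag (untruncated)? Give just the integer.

32

The tag is one SHA-256 digest: 32 bytes.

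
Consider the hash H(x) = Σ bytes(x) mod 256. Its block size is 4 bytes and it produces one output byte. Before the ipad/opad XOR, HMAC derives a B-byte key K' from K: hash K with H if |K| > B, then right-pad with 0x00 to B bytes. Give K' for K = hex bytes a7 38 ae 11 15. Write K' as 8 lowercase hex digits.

b3000000

|K| = 5 > B = 4, so first hash the key.
H(K): sum = 167+56+174+17+21 = 435; mod 256 = 179 → b3.
Zero-pad H(K) = b3 to 4 bytes: K' = b3 00 00 00.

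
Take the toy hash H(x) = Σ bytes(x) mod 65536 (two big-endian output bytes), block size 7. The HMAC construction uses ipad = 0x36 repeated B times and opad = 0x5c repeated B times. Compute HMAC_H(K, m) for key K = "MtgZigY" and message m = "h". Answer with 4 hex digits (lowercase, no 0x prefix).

Key "MtgZigY" = 4d 74 67 5a 69 67 59 is exactly B = 7 bytes: K' = 4d 74 67 5a 69 67 59.
K' ⊕ ipad = 7b 42 51 6c 5f 51 6f.  K' ⊕ opad = 11 28 3b 06 35 3b 05.
Inner input = (K'⊕ipad) ∥ m = 7b 42 51 6c 5f 51 6f ∥ 68.
Inner hash: sum = 123+66+81+108+95+81+111+104 = 769 → 03 01.
Outer input = (K'⊕opad) ∥ inner = 11 28 3b 06 35 3b 05 ∥ 03 01.
Outer hash (tag): sum = 17+40+59+6+53+59+5+3+1 = 243 → 00 f3.

00f3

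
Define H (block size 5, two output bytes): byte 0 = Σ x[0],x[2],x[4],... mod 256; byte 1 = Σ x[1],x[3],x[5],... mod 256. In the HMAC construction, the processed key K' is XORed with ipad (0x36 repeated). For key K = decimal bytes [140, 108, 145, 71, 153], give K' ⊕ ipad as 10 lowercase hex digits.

ba5aa771af

Key decimal bytes [140, 108, 145, 71, 153] = 8c 6c 91 47 99 is exactly B = 5 bytes: K' = 8c 6c 91 47 99.
XOR each byte with 0x36: 8c⊕36=ba, 6c⊕36=5a, 91⊕36=a7, 47⊕36=71, 99⊕36=af.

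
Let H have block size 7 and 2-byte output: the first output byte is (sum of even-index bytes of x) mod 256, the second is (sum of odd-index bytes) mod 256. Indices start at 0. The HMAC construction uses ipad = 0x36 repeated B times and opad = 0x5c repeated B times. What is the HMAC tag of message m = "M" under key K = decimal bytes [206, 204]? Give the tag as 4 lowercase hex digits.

59e2

Key decimal bytes [206, 204] = ce cc is 2 bytes ≤ B = 7; zero-pad to 7 bytes: K' = ce cc 00 00 00 00 00.
K' ⊕ ipad = f8 fa 36 36 36 36 36.  K' ⊕ opad = 92 90 5c 5c 5c 5c 5c.
Inner input = (K'⊕ipad) ∥ m = f8 fa 36 36 36 36 36 ∥ 4d.
Inner hash: even-index sum = 410 mod 256 = 154; odd-index sum = 435 mod 256 = 179 → 9a b3.
Outer input = (K'⊕opad) ∥ inner = 92 90 5c 5c 5c 5c 5c ∥ 9a b3.
Outer hash (tag): even-index sum = 601 mod 256 = 89; odd-index sum = 482 mod 256 = 226 → 59 e2.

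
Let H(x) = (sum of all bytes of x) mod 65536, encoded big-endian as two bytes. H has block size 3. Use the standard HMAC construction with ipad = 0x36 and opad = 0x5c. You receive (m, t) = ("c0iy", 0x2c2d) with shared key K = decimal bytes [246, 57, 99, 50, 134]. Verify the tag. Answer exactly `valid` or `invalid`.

Key decimal bytes [246, 57, 99, 50, 134] = f6 39 63 32 86 is 5 bytes > B = 3, so hash it first: H(key) = 02 4a, then zero-pad to 3 bytes: K' = 02 4a 00.
K' ⊕ ipad = 34 7c 36; K' ⊕ opad = 5e 16 5c.
Inner hash: sum = 52+124+54+99+48+105+121 = 603 → 02 5b.
Outer hash (recomputed tag): sum = 94+22+92+2+91 = 301 → 01 2d.
Recomputed tag = 012d; claimed = 2c2d → mismatch.

invalid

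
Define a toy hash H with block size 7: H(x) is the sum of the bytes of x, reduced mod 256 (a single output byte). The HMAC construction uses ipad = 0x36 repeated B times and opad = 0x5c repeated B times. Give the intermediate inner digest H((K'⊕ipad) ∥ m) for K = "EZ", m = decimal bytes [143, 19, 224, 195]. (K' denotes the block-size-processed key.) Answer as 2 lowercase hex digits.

32

Key "EZ" = 45 5a is 2 bytes ≤ B = 7; zero-pad to 7 bytes: K' = 45 5a 00 00 00 00 00.
K' ⊕ ipad = 73 6c 36 36 36 36 36.
Inner input = 73 6c 36 36 36 36 36 ∥ 8f 13 e0 c3.
Inner hash: sum = 115+108+54+54+54+54+54+143+19+224+195 = 1074; mod 256 = 50 → 32.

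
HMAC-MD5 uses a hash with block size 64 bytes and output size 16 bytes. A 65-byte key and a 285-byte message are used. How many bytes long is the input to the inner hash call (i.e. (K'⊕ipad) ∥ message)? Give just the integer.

349

Key is 65 > 64 bytes, so it is hashed to 16 bytes then zero-padded to 64: |K'| = 64.
Inner input = (K'⊕ipad) ∥ m → 64 + 285 = 349 bytes.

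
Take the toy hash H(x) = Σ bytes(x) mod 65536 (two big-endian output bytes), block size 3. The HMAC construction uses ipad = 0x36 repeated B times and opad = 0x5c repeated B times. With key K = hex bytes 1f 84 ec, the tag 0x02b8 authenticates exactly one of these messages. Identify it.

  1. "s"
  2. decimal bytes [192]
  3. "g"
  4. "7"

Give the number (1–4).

4

Key hex bytes 1f 84 ec is exactly B = 3 bytes: K' = 1f 84 ec.
K' ⊕ ipad = 29 b2 da; K' ⊕ opad = 43 d8 b0.
m1: inner = H(29 b2 da 73) = 02 28; tag = H(43 d8 b0 02 28) = 01f5
m2: inner = H(29 b2 da c0) = 02 75; tag = H(43 d8 b0 02 75) = 0242
m3: inner = H(29 b2 da 67) = 02 1c; tag = H(43 d8 b0 02 1c) = 01e9
m4: inner = H(29 b2 da 37) = 01 ec; tag = H(43 d8 b0 01 ec) = 02b8 ← matches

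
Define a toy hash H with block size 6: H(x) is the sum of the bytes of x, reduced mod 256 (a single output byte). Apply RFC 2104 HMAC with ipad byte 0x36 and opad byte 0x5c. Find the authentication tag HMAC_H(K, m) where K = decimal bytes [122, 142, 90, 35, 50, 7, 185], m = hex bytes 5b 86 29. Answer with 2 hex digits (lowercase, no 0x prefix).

Key decimal bytes [122, 142, 90, 35, 50, 7, 185] = 7a 8e 5a 23 32 07 b9 is 7 bytes > B = 6, so hash it first: H(key) = 77, then zero-pad to 6 bytes: K' = 77 00 00 00 00 00.
K' ⊕ ipad = 41 36 36 36 36 36.  K' ⊕ opad = 2b 5c 5c 5c 5c 5c.
Inner input = (K'⊕ipad) ∥ m = 41 36 36 36 36 36 ∥ 5b 86 29.
Inner hash: sum = 65+54+54+54+54+54+91+134+41 = 601; mod 256 = 89 → 59.
Outer input = (K'⊕opad) ∥ inner = 2b 5c 5c 5c 5c 5c ∥ 59.
Outer hash (tag): sum = 43+92+92+92+92+92+89 = 592; mod 256 = 80 → 50.

50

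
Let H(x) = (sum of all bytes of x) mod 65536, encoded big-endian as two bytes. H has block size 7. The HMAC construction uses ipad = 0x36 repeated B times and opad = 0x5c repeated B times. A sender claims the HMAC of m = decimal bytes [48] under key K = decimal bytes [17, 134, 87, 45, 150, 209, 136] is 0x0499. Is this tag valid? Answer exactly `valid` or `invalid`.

valid

Key decimal bytes [17, 134, 87, 45, 150, 209, 136] = 11 86 57 2d 96 d1 88 is exactly B = 7 bytes: K' = 11 86 57 2d 96 d1 88.
K' ⊕ ipad = 27 b0 61 1b a0 e7 be; K' ⊕ opad = 4d da 0b 71 ca 8d d4.
Inner hash: sum = 39+176+97+27+160+231+190+48 = 968 → 03 c8.
Outer hash (recomputed tag): sum = 77+218+11+113+202+141+212+3+200 = 1177 → 04 99.
Recomputed tag = 0499; claimed = 0499 → match.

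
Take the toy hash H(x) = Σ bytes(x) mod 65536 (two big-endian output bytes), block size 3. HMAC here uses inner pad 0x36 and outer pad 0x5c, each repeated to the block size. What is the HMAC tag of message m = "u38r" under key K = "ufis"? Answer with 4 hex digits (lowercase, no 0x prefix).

01e6

Key "ufis" = 75 66 69 73 is 4 bytes > B = 3, so hash it first: H(key) = 01 b7, then zero-pad to 3 bytes: K' = 01 b7 00.
K' ⊕ ipad = 37 81 36.  K' ⊕ opad = 5d eb 5c.
Inner input = (K'⊕ipad) ∥ m = 37 81 36 ∥ 75 33 38 72.
Inner hash: sum = 55+129+54+117+51+56+114 = 576 → 02 40.
Outer input = (K'⊕opad) ∥ inner = 5d eb 5c ∥ 02 40.
Outer hash (tag): sum = 93+235+92+2+64 = 486 → 01 e6.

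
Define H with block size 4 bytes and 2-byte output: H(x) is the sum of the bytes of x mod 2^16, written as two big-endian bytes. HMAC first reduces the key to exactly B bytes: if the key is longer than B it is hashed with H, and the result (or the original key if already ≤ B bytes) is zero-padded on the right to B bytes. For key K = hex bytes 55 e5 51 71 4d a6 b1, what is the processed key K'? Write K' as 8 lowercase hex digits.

03a00000

|K| = 7 > B = 4, so first hash the key.
H(K): sum = 85+229+81+113+77+166+177 = 928 → 03 a0.
Zero-pad H(K) = 03 a0 to 4 bytes: K' = 03 a0 00 00.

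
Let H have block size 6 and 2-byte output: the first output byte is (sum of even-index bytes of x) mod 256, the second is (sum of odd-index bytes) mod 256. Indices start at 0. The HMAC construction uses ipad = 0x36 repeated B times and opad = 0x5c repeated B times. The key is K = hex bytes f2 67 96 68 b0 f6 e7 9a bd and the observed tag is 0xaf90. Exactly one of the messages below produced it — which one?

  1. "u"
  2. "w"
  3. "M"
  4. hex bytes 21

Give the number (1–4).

Key hex bytes f2 67 96 68 b0 f6 e7 9a bd is 9 bytes > B = 6, so hash it first: H(key) = dc 5f, then zero-pad to 6 bytes: K' = dc 5f 00 00 00 00.
K' ⊕ ipad = ea 69 36 36 36 36; K' ⊕ opad = 80 03 5c 5c 5c 5c.
m1: inner = H(ea 69 36 36 36 36 75) = cb d5; tag = H(80 03 5c 5c 5c 5c cb d5) = 0390
m2: inner = H(ea 69 36 36 36 36 77) = cd d5; tag = H(80 03 5c 5c 5c 5c cd d5) = 0590
m3: inner = H(ea 69 36 36 36 36 4d) = a3 d5; tag = H(80 03 5c 5c 5c 5c a3 d5) = db90
m4: inner = H(ea 69 36 36 36 36 21) = 77 d5; tag = H(80 03 5c 5c 5c 5c 77 d5) = af90 ← matches

4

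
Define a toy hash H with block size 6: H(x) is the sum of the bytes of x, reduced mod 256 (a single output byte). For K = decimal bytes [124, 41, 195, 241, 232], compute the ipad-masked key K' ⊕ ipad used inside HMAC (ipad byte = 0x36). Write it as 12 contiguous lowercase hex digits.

4a1ff5c7de36

Key decimal bytes [124, 41, 195, 241, 232] = 7c 29 c3 f1 e8 is 5 bytes ≤ B = 6; zero-pad to 6 bytes: K' = 7c 29 c3 f1 e8 00.
XOR each byte with 0x36: 7c⊕36=4a, 29⊕36=1f, c3⊕36=f5, f1⊕36=c7, e8⊕36=de, 00⊕36=36.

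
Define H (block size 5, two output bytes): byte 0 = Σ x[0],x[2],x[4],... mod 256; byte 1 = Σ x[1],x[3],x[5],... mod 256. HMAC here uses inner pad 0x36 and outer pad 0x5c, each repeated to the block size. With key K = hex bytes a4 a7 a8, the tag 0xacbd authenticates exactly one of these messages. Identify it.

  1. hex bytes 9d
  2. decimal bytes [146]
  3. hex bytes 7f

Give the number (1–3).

1

Key hex bytes a4 a7 a8 is 3 bytes ≤ B = 5; zero-pad to 5 bytes: K' = a4 a7 a8 00 00.
K' ⊕ ipad = 92 91 9e 36 36; K' ⊕ opad = f8 fb f4 5c 5c.
m1: inner = H(92 91 9e 36 36 9d) = 66 64; tag = H(f8 fb f4 5c 5c 66 64) = acbd ← matches
m2: inner = H(92 91 9e 36 36 92) = 66 59; tag = H(f8 fb f4 5c 5c 66 59) = a1bd
m3: inner = H(92 91 9e 36 36 7f) = 66 46; tag = H(f8 fb f4 5c 5c 66 46) = 8ebd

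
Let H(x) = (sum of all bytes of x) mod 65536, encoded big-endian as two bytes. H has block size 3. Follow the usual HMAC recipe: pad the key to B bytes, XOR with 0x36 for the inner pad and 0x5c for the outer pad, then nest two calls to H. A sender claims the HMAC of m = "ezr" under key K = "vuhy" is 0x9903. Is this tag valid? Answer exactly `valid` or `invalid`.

invalid

Key "vuhy" = 76 75 68 79 is 4 bytes > B = 3, so hash it first: H(key) = 01 cc, then zero-pad to 3 bytes: K' = 01 cc 00.
K' ⊕ ipad = 37 fa 36; K' ⊕ opad = 5d 90 5c.
Inner hash: sum = 55+250+54+101+122+114 = 696 → 02 b8.
Outer hash (recomputed tag): sum = 93+144+92+2+184 = 515 → 02 03.
Recomputed tag = 0203; claimed = 9903 → mismatch.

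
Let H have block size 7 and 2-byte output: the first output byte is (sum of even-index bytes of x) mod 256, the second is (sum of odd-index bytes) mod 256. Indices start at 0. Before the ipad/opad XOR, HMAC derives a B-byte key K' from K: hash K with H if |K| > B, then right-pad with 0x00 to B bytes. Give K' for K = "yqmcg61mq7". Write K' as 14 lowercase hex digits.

efae0000000000

|K| = 10 > B = 7, so first hash the key.
H(K): even-index sum = 495 mod 256 = 239; odd-index sum = 430 mod 256 = 174 → ef ae.
Zero-pad H(K) = ef ae to 7 bytes: K' = ef ae 00 00 00 00 00.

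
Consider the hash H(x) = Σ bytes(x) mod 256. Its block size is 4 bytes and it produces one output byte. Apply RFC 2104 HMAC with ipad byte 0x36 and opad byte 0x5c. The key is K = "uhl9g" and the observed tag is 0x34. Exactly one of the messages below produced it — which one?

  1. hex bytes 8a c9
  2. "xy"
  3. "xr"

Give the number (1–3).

Key "uhl9g" = 75 68 6c 39 67 is 5 bytes > B = 4, so hash it first: H(key) = e9, then zero-pad to 4 bytes: K' = e9 00 00 00.
K' ⊕ ipad = df 36 36 36; K' ⊕ opad = b5 5c 5c 5c.
m1: inner = H(df 36 36 36 8a c9) = d4; tag = H(b5 5c 5c 5c d4) = 9d
m2: inner = H(df 36 36 36 78 79) = 72; tag = H(b5 5c 5c 5c 72) = 3b
m3: inner = H(df 36 36 36 78 72) = 6b; tag = H(b5 5c 5c 5c 6b) = 34 ← matches

3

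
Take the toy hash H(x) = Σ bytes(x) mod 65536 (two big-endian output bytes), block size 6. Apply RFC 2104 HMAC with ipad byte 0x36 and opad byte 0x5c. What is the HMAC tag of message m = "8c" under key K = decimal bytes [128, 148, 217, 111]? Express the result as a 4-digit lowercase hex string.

Key decimal bytes [128, 148, 217, 111] = 80 94 d9 6f is 4 bytes ≤ B = 6; zero-pad to 6 bytes: K' = 80 94 d9 6f 00 00.
K' ⊕ ipad = b6 a2 ef 59 36 36.  K' ⊕ opad = dc c8 85 33 5c 5c.
Inner input = (K'⊕ipad) ∥ m = b6 a2 ef 59 36 36 ∥ 38 63.
Inner hash: sum = 182+162+239+89+54+54+56+99 = 935 → 03 a7.
Outer input = (K'⊕opad) ∥ inner = dc c8 85 33 5c 5c ∥ 03 a7.
Outer hash (tag): sum = 220+200+133+51+92+92+3+167 = 958 → 03 be.

03be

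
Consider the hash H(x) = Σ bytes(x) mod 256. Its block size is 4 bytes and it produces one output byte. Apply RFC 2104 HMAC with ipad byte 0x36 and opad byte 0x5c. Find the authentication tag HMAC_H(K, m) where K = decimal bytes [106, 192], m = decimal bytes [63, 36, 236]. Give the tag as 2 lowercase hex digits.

97

Key decimal bytes [106, 192] = 6a c0 is 2 bytes ≤ B = 4; zero-pad to 4 bytes: K' = 6a c0 00 00.
K' ⊕ ipad = 5c f6 36 36.  K' ⊕ opad = 36 9c 5c 5c.
Inner input = (K'⊕ipad) ∥ m = 5c f6 36 36 ∥ 3f 24 ec.
Inner hash: sum = 92+246+54+54+63+36+236 = 781; mod 256 = 13 → 0d.
Outer input = (K'⊕opad) ∥ inner = 36 9c 5c 5c ∥ 0d.
Outer hash (tag): sum = 54+156+92+92+13 = 407; mod 256 = 151 → 97.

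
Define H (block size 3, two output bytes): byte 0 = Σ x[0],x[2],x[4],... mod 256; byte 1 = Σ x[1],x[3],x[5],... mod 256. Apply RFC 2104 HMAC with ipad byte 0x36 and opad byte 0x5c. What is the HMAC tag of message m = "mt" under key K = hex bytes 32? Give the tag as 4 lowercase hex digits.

Key hex bytes 32 is 1 byte ≤ B = 3; zero-pad to 3 bytes: K' = 32 00 00.
K' ⊕ ipad = 04 36 36.  K' ⊕ opad = 6e 5c 5c.
Inner input = (K'⊕ipad) ∥ m = 04 36 36 ∥ 6d 74.
Inner hash: even-index sum = 174 mod 256 = 174; odd-index sum = 163 mod 256 = 163 → ae a3.
Outer input = (K'⊕opad) ∥ inner = 6e 5c 5c ∥ ae a3.
Outer hash (tag): even-index sum = 365 mod 256 = 109; odd-index sum = 266 mod 256 = 10 → 6d 0a.

6d0a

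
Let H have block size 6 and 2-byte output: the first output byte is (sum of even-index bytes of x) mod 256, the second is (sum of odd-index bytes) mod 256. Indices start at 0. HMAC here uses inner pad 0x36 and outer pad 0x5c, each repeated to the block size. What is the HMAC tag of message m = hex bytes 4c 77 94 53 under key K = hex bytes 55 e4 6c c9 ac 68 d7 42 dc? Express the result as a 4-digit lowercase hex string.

965a

Key hex bytes 55 e4 6c c9 ac 68 d7 42 dc is 9 bytes > B = 6, so hash it first: H(key) = 20 57, then zero-pad to 6 bytes: K' = 20 57 00 00 00 00.
K' ⊕ ipad = 16 61 36 36 36 36.  K' ⊕ opad = 7c 0b 5c 5c 5c 5c.
Inner input = (K'⊕ipad) ∥ m = 16 61 36 36 36 36 ∥ 4c 77 94 53.
Inner hash: even-index sum = 354 mod 256 = 98; odd-index sum = 407 mod 256 = 151 → 62 97.
Outer input = (K'⊕opad) ∥ inner = 7c 0b 5c 5c 5c 5c ∥ 62 97.
Outer hash (tag): even-index sum = 406 mod 256 = 150; odd-index sum = 346 mod 256 = 90 → 96 5a.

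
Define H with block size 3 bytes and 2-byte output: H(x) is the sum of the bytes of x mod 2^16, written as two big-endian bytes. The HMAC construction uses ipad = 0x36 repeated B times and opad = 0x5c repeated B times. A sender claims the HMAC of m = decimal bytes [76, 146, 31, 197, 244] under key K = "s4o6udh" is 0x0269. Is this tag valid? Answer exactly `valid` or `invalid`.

Key "s4o6udh" = 73 34 6f 36 75 64 68 is 7 bytes > B = 3, so hash it first: H(key) = 02 8d, then zero-pad to 3 bytes: K' = 02 8d 00.
K' ⊕ ipad = 34 bb 36; K' ⊕ opad = 5e d1 5c.
Inner hash: sum = 52+187+54+76+146+31+197+244 = 987 → 03 db.
Outer hash (recomputed tag): sum = 94+209+92+3+219 = 617 → 02 69.
Recomputed tag = 0269; claimed = 0269 → match.

valid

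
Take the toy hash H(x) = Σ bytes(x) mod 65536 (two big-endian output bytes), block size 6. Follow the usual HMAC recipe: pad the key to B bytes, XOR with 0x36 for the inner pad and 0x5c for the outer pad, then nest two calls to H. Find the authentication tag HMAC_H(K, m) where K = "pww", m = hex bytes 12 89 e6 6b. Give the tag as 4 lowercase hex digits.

Key "pww" = 70 77 77 is 3 bytes ≤ B = 6; zero-pad to 6 bytes: K' = 70 77 77 00 00 00.
K' ⊕ ipad = 46 41 41 36 36 36.  K' ⊕ opad = 2c 2b 2b 5c 5c 5c.
Inner input = (K'⊕ipad) ∥ m = 46 41 41 36 36 36 ∥ 12 89 e6 6b.
Inner hash: sum = 70+65+65+54+54+54+18+137+230+107 = 854 → 03 56.
Outer input = (K'⊕opad) ∥ inner = 2c 2b 2b 5c 5c 5c ∥ 03 56.
Outer hash (tag): sum = 44+43+43+92+92+92+3+86 = 495 → 01 ef.

01ef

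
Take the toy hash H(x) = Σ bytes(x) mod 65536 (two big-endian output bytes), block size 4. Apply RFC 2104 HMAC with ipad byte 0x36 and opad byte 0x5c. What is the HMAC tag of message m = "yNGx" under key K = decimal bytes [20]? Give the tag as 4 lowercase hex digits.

01a8

Key decimal bytes [20] = 14 is 1 byte ≤ B = 4; zero-pad to 4 bytes: K' = 14 00 00 00.
K' ⊕ ipad = 22 36 36 36.  K' ⊕ opad = 48 5c 5c 5c.
Inner input = (K'⊕ipad) ∥ m = 22 36 36 36 ∥ 79 4e 47 78.
Inner hash: sum = 34+54+54+54+121+78+71+120 = 586 → 02 4a.
Outer input = (K'⊕opad) ∥ inner = 48 5c 5c 5c ∥ 02 4a.
Outer hash (tag): sum = 72+92+92+92+2+74 = 424 → 01 a8.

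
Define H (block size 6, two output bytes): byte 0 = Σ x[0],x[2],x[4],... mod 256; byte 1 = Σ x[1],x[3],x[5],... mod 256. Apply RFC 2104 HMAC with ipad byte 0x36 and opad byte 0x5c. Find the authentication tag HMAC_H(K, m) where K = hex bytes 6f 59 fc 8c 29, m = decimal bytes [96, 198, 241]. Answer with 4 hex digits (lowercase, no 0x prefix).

db56

Key hex bytes 6f 59 fc 8c 29 is 5 bytes ≤ B = 6; zero-pad to 6 bytes: K' = 6f 59 fc 8c 29 00.
K' ⊕ ipad = 59 6f ca ba 1f 36.  K' ⊕ opad = 33 05 a0 d0 75 5c.
Inner input = (K'⊕ipad) ∥ m = 59 6f ca ba 1f 36 ∥ 60 c6 f1.
Inner hash: even-index sum = 659 mod 256 = 147; odd-index sum = 549 mod 256 = 37 → 93 25.
Outer input = (K'⊕opad) ∥ inner = 33 05 a0 d0 75 5c ∥ 93 25.
Outer hash (tag): even-index sum = 475 mod 256 = 219; odd-index sum = 342 mod 256 = 86 → db 56.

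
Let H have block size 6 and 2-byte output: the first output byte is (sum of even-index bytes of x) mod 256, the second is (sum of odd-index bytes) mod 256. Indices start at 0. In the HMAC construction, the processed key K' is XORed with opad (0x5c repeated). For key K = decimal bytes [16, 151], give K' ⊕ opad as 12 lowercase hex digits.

4ccb5c5c5c5c

Key decimal bytes [16, 151] = 10 97 is 2 bytes ≤ B = 6; zero-pad to 6 bytes: K' = 10 97 00 00 00 00.
XOR each byte with 0x5c: 10⊕5c=4c, 97⊕5c=cb, 00⊕5c=5c, 00⊕5c=5c, 00⊕5c=5c, 00⊕5c=5c.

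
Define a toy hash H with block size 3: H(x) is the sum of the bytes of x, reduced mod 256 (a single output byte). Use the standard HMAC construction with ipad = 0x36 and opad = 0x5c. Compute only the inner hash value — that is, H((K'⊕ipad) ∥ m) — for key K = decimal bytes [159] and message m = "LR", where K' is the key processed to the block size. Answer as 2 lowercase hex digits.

Key decimal bytes [159] = 9f is 1 byte ≤ B = 3; zero-pad to 3 bytes: K' = 9f 00 00.
K' ⊕ ipad = a9 36 36.
Inner input = a9 36 36 ∥ 4c 52.
Inner hash: sum = 169+54+54+76+82 = 435; mod 256 = 179 → b3.

b3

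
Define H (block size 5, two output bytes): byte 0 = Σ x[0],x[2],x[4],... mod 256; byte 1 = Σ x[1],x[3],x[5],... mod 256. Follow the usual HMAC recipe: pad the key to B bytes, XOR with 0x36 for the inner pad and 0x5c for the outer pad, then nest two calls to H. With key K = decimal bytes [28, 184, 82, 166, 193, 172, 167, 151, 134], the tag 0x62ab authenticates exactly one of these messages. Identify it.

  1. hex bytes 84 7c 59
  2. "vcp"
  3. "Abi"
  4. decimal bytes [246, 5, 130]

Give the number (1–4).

Key decimal bytes [28, 184, 82, 166, 193, 172, 167, 151, 134] = 1c b8 52 a6 c1 ac a7 97 86 is 9 bytes > B = 5, so hash it first: H(key) = 5c a1, then zero-pad to 5 bytes: K' = 5c a1 00 00 00.
K' ⊕ ipad = 6a 97 36 36 36; K' ⊕ opad = 00 fd 5c 5c 5c.
m1: inner = H(6a 97 36 36 36 84 7c 59) = 52 aa; tag = H(00 fd 5c 5c 5c 52 aa) = 62ab ← matches
m2: inner = H(6a 97 36 36 36 76 63 70) = 39 b3; tag = H(00 fd 5c 5c 5c 39 b3) = 6b92
m3: inner = H(6a 97 36 36 36 41 62 69) = 38 77; tag = H(00 fd 5c 5c 5c 38 77) = 2f91
m4: inner = H(6a 97 36 36 36 f6 05 82) = db 45; tag = H(00 fd 5c 5c 5c db 45) = fd34

1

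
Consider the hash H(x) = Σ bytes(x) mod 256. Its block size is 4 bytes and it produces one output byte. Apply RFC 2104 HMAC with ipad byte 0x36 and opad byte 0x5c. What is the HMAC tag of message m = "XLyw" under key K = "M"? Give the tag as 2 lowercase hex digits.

Key "M" = 4d is 1 byte ≤ B = 4; zero-pad to 4 bytes: K' = 4d 00 00 00.
K' ⊕ ipad = 7b 36 36 36.  K' ⊕ opad = 11 5c 5c 5c.
Inner input = (K'⊕ipad) ∥ m = 7b 36 36 36 ∥ 58 4c 79 77.
Inner hash: sum = 123+54+54+54+88+76+121+119 = 689; mod 256 = 177 → b1.
Outer input = (K'⊕opad) ∥ inner = 11 5c 5c 5c ∥ b1.
Outer hash (tag): sum = 17+92+92+92+177 = 470; mod 256 = 214 → d6.

d6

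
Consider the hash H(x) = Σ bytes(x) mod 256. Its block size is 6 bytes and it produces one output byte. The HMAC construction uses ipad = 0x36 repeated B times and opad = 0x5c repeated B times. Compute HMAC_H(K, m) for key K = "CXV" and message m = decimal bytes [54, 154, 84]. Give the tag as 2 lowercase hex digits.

Key "CXV" = 43 58 56 is 3 bytes ≤ B = 6; zero-pad to 6 bytes: K' = 43 58 56 00 00 00.
K' ⊕ ipad = 75 6e 60 36 36 36.  K' ⊕ opad = 1f 04 0a 5c 5c 5c.
Inner input = (K'⊕ipad) ∥ m = 75 6e 60 36 36 36 ∥ 36 9a 54.
Inner hash: sum = 117+110+96+54+54+54+54+154+84 = 777; mod 256 = 9 → 09.
Outer input = (K'⊕opad) ∥ inner = 1f 04 0a 5c 5c 5c ∥ 09.
Outer hash (tag): sum = 31+4+10+92+92+92+9 = 330; mod 256 = 74 → 4a.

4a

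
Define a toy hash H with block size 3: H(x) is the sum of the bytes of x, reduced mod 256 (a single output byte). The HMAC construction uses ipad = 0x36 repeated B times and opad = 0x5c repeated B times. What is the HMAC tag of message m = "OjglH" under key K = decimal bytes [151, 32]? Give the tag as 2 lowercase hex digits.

64

Key decimal bytes [151, 32] = 97 20 is 2 bytes ≤ B = 3; zero-pad to 3 bytes: K' = 97 20 00.
K' ⊕ ipad = a1 16 36.  K' ⊕ opad = cb 7c 5c.
Inner input = (K'⊕ipad) ∥ m = a1 16 36 ∥ 4f 6a 67 6c 48.
Inner hash: sum = 161+22+54+79+106+103+108+72 = 705; mod 256 = 193 → c1.
Outer input = (K'⊕opad) ∥ inner = cb 7c 5c ∥ c1.
Outer hash (tag): sum = 203+124+92+193 = 612; mod 256 = 100 → 64.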